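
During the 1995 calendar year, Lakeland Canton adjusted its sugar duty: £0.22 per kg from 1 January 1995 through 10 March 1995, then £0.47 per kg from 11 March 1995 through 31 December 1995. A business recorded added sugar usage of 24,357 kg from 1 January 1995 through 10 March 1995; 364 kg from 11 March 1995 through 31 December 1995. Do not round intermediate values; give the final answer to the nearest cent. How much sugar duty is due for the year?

£5529.62

1 January – 10 March 1995: 24,357 kg at £0.22/kg → £5358.54
11 March – 31 December 1995: 364 kg at £0.47/kg → £171.08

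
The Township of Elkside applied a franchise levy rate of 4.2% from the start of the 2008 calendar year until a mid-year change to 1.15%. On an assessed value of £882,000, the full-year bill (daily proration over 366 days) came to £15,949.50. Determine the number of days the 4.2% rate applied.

Let d = days at the first rate; then 366 − d days at the second rate.
£882,000 × [4.2%·d + 1.15%·(366−d)] / 366 = £15,949.50
Solving gives d = 79, so the new rate took effect on March 20, 2008.

79 days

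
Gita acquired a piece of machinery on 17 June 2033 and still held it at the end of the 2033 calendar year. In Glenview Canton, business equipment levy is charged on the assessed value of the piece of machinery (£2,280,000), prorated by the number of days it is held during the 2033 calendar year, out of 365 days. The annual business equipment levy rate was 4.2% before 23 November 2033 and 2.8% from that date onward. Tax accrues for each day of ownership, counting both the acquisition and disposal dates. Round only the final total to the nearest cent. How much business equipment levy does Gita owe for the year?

17 June – 22 November 2033: 159 days at 4.2% → £2,280,000 × 4.2% × 159/365 = £41,714.6301
23 November – 31 December 2033: 39 days at 2.8% → £2,280,000 × 2.8% × 39/365 = £6,821.2603
Total = £48,535.8904

£48,535.89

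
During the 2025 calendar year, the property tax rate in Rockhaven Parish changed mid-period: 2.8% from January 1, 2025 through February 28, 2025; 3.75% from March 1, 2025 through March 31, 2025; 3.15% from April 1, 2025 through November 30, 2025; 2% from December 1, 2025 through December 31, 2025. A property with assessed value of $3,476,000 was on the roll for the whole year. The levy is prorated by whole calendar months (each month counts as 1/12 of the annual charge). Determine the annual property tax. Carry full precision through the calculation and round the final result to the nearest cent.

$105,873.17

January 1 – February 28, 2025: 2 months at 2.8% → $3,476,000 × 2.8% × 2/12 = $16,221.3333
March 1 – March 31, 2025: 1 month at 3.75% → $3,476,000 × 3.75% × 1/12 = $10,862.5000
April 1 – November 30, 2025: 8 months at 3.15% → $3,476,000 × 3.15% × 8/12 = $72,996.0000
December 1 – December 31, 2025: 1 month at 2% → $3,476,000 × 2% × 1/12 = $5,793.3333
Total = $105,873.1667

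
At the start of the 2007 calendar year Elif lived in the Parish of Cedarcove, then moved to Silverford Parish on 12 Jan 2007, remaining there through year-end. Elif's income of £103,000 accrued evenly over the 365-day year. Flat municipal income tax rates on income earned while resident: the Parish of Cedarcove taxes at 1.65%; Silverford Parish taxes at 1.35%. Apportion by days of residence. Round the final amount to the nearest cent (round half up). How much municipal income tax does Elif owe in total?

The Parish of Cedarcove, 1 Jan – 11 Jan 2007: 11 days → £103,000 × 1.65% × 11/365 = £51.2178
Silverford Parish, 12 Jan – 31 Dec 2007: 354 days → £103,000 × 1.35% × 354/365 = £1,348.5945
Total = £1,399.8123

£1,399.81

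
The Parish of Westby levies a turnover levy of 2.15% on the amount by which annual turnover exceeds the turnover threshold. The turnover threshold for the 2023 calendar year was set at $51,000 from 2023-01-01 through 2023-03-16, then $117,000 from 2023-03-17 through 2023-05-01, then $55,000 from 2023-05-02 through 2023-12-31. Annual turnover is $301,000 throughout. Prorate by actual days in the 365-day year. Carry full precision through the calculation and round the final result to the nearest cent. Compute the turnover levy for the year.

2023-01-01 to 2023-03-16: 75 days, exemption $51,000 → ($301,000 − $51,000) × 2.15% × 75/365 = $1,104.4521
2023-03-17 to 2023-05-01: 46 days, exemption $117,000 → ($301,000 − $117,000) × 2.15% × 46/365 = $498.5644
2023-05-02 to 2023-12-31: 244 days, exemption $55,000 → ($301,000 − $55,000) × 2.15% × 244/365 = $3,535.6603
Total = $5,138.6767

$5,138.68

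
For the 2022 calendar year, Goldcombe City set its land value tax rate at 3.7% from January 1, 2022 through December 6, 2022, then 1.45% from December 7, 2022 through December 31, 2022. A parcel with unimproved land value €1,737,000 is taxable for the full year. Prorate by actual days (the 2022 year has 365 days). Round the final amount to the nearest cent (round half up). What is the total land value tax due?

January 1 – December 6, 2022: 340 days at 3.7% → €1,737,000 × 3.7% × 340/365 = €59,867.0137
December 7 – December 31, 2022: 25 days at 1.45% → €1,737,000 × 1.45% × 25/365 = €1,725.1027
Total = €61,592.1164

€61,592.12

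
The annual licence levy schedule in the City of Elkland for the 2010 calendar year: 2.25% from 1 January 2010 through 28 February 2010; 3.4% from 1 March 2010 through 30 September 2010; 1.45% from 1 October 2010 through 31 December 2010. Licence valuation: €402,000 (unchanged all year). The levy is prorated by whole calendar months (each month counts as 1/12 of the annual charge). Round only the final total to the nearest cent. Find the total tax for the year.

€10,937.75

1 January – 28 February 2010: 2 months at 2.25% → €402,000 × 2.25% × 2/12 = €1,507.5000
1 March – 30 September 2010: 7 months at 3.4% → €402,000 × 3.4% × 7/12 = €7,973.0000
1 October – 31 December 2010: 3 months at 1.45% → €402,000 × 1.45% × 3/12 = €1,457.2500
Total = €10,937.7500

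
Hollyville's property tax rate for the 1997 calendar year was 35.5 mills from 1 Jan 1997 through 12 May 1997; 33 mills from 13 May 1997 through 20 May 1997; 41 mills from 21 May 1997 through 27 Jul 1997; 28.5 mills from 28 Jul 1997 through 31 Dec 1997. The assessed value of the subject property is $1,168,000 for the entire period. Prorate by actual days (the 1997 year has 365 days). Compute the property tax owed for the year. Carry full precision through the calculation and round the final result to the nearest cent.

$39,080.00

1 Jan – 12 May 1997: 132 days at 35.5 mills → $1,168,000 × 3.55% × 132/365 = $14,995.2000
13 May – 20 May 1997: 8 days at 33 mills → $1,168,000 × 3.3% × 8/365 = $844.8000
21 May – 27 Jul 1997: 68 days at 41 mills → $1,168,000 × 4.1% × 68/365 = $8,921.6000
28 Jul – 31 Dec 1997: 157 days at 28.5 mills → $1,168,000 × 2.85% × 157/365 = $14,318.4000
Total = $39,080.0000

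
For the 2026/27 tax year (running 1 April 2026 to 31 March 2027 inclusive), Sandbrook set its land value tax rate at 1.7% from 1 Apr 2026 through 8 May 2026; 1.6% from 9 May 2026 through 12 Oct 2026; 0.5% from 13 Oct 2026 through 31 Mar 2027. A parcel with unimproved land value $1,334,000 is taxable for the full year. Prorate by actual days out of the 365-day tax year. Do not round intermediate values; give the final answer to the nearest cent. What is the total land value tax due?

1 Apr – 8 May 2026: 38 days at 1.7% → $1,334,000 × 1.7% × 38/365 = $2,360.9973
9 May – 12 Oct 2026: 157 days at 1.6% → $1,334,000 × 1.6% × 157/365 = $9,180.8438
13 Oct 2026 – 31 Mar 2027: 170 days at 0.5% → $1,334,000 × 0.5% × 170/365 = $3,106.5753
Total = $14,648.4164

$14,648.42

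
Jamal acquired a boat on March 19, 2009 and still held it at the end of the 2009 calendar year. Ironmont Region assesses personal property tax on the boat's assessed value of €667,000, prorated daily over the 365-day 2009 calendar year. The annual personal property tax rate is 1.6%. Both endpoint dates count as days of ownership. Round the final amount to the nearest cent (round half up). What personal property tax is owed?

Days held (March 19 – December 31, 2009): 288 out of 365
Tax = €667,000 × 1.6% × 288/365 = €8,420.6466

€8,420.65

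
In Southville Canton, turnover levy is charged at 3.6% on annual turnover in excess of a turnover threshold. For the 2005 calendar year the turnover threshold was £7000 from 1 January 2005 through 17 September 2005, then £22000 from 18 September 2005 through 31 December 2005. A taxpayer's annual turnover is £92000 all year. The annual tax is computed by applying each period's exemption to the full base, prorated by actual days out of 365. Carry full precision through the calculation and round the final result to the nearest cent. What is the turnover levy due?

£2904.66

1 January – 17 September 2005: 260 days, exemption £7000 → (£92000 − £7000) × 3.6% × 260/365 = £2179.7260
18 September – 31 December 2005: 105 days, exemption £22000 → (£92000 − £22000) × 3.6% × 105/365 = £724.9315
Total = £2904.6575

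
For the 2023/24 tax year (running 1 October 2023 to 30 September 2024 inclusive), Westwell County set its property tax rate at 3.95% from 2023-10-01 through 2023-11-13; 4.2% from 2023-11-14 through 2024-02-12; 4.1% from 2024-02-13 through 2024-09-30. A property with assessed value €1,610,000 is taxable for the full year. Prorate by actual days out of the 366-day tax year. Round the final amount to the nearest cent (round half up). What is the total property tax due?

€66,119.97

2023-10-01 to 2023-11-13: 44 days at 3.95% → €1,610,000 × 3.95% × 44/366 = €7,645.3005
2023-11-14 to 2024-02-12: 91 days at 4.2% → €1,610,000 × 4.2% × 91/366 = €16,812.6230
2024-02-13 to 2024-09-30: 231 days at 4.1% → €1,610,000 × 4.1% × 231/366 = €41,662.0492
Total = €66,119.9727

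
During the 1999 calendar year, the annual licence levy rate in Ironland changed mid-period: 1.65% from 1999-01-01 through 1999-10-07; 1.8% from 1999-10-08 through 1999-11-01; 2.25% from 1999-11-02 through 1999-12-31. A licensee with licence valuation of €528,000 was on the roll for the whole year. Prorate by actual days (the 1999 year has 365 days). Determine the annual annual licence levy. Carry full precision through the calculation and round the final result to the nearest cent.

1999-01-01 to 1999-10-07: 280 days at 1.65% → €528,000 × 1.65% × 280/365 = €6,683.1781
1999-10-08 to 1999-11-01: 25 days at 1.8% → €528,000 × 1.8% × 25/365 = €650.9589
1999-11-02 to 1999-12-31: 60 days at 2.25% → €528,000 × 2.25% × 60/365 = €1,952.8767
Total = €9,287.0137

€9,287.01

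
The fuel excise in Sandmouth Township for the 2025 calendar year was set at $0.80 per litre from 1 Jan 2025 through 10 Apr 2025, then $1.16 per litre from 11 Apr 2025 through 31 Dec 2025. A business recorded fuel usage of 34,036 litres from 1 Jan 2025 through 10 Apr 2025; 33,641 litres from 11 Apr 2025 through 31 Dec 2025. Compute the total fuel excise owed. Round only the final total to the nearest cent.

$66252.36

1 Jan – 10 Apr 2025: 34,036 litres at $0.80/litre → $27228.80
11 Apr – 31 Dec 2025: 33,641 litres at $1.16/litre → $39023.56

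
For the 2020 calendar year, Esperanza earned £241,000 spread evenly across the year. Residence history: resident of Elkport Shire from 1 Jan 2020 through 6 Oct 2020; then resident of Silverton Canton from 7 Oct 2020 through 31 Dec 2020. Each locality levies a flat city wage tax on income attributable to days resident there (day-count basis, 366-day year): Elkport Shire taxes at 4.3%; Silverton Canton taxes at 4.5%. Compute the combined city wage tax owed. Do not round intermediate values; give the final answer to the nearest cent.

Elkport Shire, 1 Jan – 6 Oct 2020: 280 days → £241,000 × 4.3% × 280/366 = £7,927.9781
Silverton Canton, 7 Oct – 31 Dec 2020: 86 days → £241,000 × 4.5% × 86/366 = £2,548.2787
Total = £10,476.2568

£10,476.26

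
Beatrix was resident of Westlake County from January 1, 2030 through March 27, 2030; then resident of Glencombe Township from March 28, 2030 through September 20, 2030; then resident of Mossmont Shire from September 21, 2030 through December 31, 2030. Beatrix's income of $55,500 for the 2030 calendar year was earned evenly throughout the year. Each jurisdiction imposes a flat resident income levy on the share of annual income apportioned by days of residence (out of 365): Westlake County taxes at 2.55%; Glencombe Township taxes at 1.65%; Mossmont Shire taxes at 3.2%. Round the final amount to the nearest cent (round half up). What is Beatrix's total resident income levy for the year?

$1,273.84

Westlake County, January 1 – March 27, 2030: 86 days → $55,500 × 2.55% × 86/365 = $333.4562
Glencombe Township, March 28 – September 20, 2030: 177 days → $55,500 × 1.65% × 177/365 = $444.0760
Mossmont Shire, September 21 – December 31, 2030: 102 days → $55,500 × 3.2% × 102/365 = $496.3068
Total = $1,273.8390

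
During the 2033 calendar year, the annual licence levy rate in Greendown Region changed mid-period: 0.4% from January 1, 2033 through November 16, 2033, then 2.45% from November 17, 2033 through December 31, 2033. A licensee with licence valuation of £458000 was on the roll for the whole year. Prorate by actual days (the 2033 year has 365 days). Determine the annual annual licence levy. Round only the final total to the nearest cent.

January 1 – November 16, 2033: 320 days at 0.4% → £458000 × 0.4% × 320/365 = £1606.1370
November 17 – December 31, 2033: 45 days at 2.45% → £458000 × 2.45% × 45/365 = £1383.4110
Total = £2989.5479

£2989.55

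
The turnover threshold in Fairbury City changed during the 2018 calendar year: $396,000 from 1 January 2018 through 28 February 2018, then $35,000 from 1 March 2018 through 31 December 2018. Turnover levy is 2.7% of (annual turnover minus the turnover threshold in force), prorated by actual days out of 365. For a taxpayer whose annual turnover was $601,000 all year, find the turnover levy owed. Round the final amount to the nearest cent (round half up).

$13,706.46

1 January – 28 February 2018: 59 days, exemption $396,000 → ($601,000 − $396,000) × 2.7% × 59/365 = $894.6986
1 March – 31 December 2018: 306 days, exemption $35,000 → ($601,000 − $35,000) × 2.7% × 306/365 = $12,811.7589
Total = $13,706.4575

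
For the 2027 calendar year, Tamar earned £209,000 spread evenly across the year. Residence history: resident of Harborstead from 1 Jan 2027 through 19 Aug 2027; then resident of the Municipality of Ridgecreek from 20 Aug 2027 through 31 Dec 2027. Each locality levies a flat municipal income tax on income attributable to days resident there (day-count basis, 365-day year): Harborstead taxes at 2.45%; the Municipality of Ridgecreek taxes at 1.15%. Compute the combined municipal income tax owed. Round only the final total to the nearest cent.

£4,123.03

Harborstead, 1 Jan – 19 Aug 2027: 231 days → £209,000 × 2.45% × 231/365 = £3,240.6452
The Municipality of Ridgecreek, 20 Aug – 31 Dec 2027: 134 days → £209,000 × 1.15% × 134/365 = £882.3808
Total = £4,123.0260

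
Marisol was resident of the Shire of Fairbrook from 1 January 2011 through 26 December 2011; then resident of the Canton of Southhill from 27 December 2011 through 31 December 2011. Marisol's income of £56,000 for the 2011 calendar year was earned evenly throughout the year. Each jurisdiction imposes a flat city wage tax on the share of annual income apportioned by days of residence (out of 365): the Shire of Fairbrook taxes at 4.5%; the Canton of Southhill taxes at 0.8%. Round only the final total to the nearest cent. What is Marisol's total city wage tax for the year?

The Shire of Fairbrook, 1 January – 26 December 2011: 360 days → £56,000 × 4.5% × 360/365 = £2,485.4795
The Canton of Southhill, 27 December – 31 December 2011: 5 days → £56,000 × 0.8% × 5/365 = £6.1370
Total = £2,491.6164

£2,491.62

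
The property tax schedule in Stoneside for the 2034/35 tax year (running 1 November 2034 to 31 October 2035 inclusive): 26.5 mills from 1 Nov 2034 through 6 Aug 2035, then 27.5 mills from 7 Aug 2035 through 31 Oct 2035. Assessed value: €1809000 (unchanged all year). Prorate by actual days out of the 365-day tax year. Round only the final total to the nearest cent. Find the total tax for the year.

1 Nov 2034 – 6 Aug 2035: 279 days at 26.5 mills → €1809000 × 2.65% × 279/365 = €36643.4014
7 Aug – 31 Oct 2035: 86 days at 27.5 mills → €1809000 × 2.75% × 86/365 = €11721.3288
Total = €48364.7301

€48364.73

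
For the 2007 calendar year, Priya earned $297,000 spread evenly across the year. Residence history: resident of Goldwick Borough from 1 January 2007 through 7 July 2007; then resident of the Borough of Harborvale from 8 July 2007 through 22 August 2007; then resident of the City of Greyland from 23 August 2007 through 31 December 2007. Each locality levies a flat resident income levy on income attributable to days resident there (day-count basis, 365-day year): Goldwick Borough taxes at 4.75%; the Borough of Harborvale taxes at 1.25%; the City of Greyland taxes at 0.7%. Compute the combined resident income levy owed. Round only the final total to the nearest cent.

$8,480.37

Goldwick Borough, 1 January – 7 July 2007: 188 days → $297,000 × 4.75% × 188/365 = $7,266.3288
The Borough of Harborvale, 8 July – 22 August 2007: 46 days → $297,000 × 1.25% × 46/365 = $467.8767
The City of Greyland, 23 August – 31 December 2007: 131 days → $297,000 × 0.7% × 131/365 = $746.1616
Total = $8,480.3671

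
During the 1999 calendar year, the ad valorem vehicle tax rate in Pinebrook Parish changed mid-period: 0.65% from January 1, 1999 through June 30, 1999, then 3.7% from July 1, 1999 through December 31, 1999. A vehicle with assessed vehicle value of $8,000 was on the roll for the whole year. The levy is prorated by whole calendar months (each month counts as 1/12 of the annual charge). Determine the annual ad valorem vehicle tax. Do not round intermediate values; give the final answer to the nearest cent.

$174.00

January 1 – June 30, 1999: 6 months at 0.65% → $8,000 × 0.65% × 6/12 = $26.0000
July 1 – December 31, 1999: 6 months at 3.7% → $8,000 × 3.7% × 6/12 = $148.0000
Total = $174.0000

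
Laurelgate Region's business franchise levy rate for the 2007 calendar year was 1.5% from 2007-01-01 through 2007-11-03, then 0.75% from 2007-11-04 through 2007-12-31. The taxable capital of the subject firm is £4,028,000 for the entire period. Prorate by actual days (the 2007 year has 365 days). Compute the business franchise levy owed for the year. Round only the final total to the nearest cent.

£55,619.51

2007-01-01 to 2007-11-03: 307 days at 1.5% → £4,028,000 × 1.5% × 307/365 = £50,819.0137
2007-11-04 to 2007-12-31: 58 days at 0.75% → £4,028,000 × 0.75% × 58/365 = £4,800.4932
Total = £55,619.5068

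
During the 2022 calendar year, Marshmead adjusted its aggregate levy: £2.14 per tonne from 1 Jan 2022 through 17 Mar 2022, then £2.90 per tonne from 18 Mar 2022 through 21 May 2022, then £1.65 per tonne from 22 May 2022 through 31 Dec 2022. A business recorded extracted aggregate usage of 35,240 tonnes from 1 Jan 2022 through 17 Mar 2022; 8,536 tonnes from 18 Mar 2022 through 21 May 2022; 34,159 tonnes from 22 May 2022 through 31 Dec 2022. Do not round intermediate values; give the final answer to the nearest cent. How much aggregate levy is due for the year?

1 Jan – 17 Mar 2022: 35,240 tonnes at £2.14/tonne → £75,413.60
18 Mar – 21 May 2022: 8,536 tonnes at £2.90/tonne → £24,754.40
22 May – 31 Dec 2022: 34,159 tonnes at £1.65/tonne → £56,362.35

£156,530.35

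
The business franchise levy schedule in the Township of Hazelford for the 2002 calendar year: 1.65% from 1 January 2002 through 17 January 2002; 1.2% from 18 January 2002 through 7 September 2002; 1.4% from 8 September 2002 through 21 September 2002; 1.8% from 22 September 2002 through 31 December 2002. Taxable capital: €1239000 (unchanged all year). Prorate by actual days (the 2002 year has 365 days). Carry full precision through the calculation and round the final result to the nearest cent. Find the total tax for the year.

1 January – 17 January 2002: 17 days at 1.65% → €1239000 × 1.65% × 17/365 = €952.1630
18 January – 7 September 2002: 233 days at 1.2% → €1239000 × 1.2% × 233/365 = €9491.0795
8 September – 21 September 2002: 14 days at 1.4% → €1239000 × 1.4% × 14/365 = €665.3260
22 September – 31 December 2002: 101 days at 1.8% → €1239000 × 1.8% × 101/365 = €6171.2384
Total = €17279.8068

€17279.81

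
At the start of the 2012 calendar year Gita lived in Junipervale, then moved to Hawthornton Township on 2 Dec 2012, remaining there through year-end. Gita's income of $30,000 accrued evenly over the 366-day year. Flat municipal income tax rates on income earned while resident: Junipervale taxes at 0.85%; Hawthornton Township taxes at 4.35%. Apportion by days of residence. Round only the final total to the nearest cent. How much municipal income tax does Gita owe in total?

Junipervale, 1 Jan – 1 Dec 2012: 336 days → $30,000 × 0.85% × 336/366 = $234.0984
Hawthornton Township, 2 Dec – 31 Dec 2012: 30 days → $30,000 × 4.35% × 30/366 = $106.9672
Total = $341.0656

$341.07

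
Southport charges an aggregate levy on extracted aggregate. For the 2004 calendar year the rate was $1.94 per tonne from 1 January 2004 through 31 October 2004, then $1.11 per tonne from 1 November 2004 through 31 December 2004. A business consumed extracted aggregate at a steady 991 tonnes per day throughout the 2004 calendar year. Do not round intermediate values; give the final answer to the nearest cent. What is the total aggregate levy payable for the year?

1 January – 31 October 2004: 305 days × 991 tonnes/day = 302,255 tonnes at $1.94/tonne → $586,374.70
1 November – 31 December 2004: 61 days × 991 tonnes/day = 60,451 tonnes at $1.11/tonne → $67,100.61

$653,475.31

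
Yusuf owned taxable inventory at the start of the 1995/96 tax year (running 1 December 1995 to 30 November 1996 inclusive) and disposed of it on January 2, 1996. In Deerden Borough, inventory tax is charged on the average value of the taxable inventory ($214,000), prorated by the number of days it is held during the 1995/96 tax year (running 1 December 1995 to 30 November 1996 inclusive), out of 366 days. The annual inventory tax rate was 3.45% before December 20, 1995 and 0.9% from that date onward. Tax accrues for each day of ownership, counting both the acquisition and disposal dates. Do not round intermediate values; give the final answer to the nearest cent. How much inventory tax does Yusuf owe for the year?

$456.94

December 1 – December 19, 1995: 19 days at 3.45% → $214,000 × 3.45% × 19/366 = $383.2705
December 20, 1995 – January 2, 1996: 14 days at 0.9% → $214,000 × 0.9% × 14/366 = $73.6721
Total = $456.9426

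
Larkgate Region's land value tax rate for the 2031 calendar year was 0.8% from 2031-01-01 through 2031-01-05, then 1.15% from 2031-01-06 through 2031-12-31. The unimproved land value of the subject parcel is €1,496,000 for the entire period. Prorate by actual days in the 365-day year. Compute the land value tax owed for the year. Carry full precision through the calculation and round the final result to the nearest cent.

€17,132.27

2031-01-01 to 2031-01-05: 5 days at 0.8% → €1,496,000 × 0.8% × 5/365 = €163.9452
2031-01-06 to 2031-12-31: 360 days at 1.15% → €1,496,000 × 1.15% × 360/365 = €16,968.3288
Total = €17,132.2740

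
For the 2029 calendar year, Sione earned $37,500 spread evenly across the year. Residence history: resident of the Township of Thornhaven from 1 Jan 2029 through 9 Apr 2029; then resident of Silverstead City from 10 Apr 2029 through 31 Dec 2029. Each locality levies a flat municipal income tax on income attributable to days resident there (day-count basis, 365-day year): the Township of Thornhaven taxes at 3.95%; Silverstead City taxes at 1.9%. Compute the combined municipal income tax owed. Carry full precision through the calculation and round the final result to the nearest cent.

The Township of Thornhaven, 1 Jan – 9 Apr 2029: 99 days → $37,500 × 3.95% × 99/365 = $401.7637
Silverstead City, 10 Apr – 31 Dec 2029: 266 days → $37,500 × 1.9% × 266/365 = $519.2466
Total = $921.0103

$921.01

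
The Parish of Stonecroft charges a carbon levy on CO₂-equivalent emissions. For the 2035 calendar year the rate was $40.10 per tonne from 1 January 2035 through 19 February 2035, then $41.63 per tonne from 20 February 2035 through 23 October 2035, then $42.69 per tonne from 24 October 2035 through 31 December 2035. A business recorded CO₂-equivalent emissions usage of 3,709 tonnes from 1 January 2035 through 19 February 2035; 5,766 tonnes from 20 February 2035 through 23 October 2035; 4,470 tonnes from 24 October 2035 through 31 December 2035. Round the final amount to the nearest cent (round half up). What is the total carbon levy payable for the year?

1 January – 19 February 2035: 3,709 tonnes at $40.10/tonne → $148,730.90
20 February – 23 October 2035: 5,766 tonnes at $41.63/tonne → $240,038.58
24 October – 31 December 2035: 4,470 tonnes at $42.69/tonne → $190,824.30

$579,593.78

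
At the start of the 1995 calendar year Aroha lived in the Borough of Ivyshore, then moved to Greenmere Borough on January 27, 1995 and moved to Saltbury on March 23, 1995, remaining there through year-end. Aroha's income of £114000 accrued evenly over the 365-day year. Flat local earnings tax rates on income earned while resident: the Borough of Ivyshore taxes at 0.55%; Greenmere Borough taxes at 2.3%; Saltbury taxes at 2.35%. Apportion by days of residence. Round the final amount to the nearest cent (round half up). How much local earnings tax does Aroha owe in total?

The Borough of Ivyshore, January 1 – January 26, 1995: 26 days → £114000 × 0.55% × 26/365 = £44.6630
Greenmere Borough, January 27 – March 22, 1995: 55 days → £114000 × 2.3% × 55/365 = £395.0959
Saltbury, March 23 – December 31, 1995: 284 days → £114000 × 2.35% × 284/365 = £2084.4822
Total = £2524.2411

£2524.24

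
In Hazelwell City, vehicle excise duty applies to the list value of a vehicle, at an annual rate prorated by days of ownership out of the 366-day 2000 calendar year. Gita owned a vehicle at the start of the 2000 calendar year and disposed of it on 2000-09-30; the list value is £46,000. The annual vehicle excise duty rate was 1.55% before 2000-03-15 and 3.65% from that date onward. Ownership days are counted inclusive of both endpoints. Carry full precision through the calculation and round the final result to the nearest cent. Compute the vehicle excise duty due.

£1,061.64

2000-01-01 to 2000-03-14: 74 days at 1.55% → £46,000 × 1.55% × 74/366 = £144.1585
2000-03-15 to 2000-09-30: 200 days at 3.65% → £46,000 × 3.65% × 200/366 = £917.4863
Total = £1,061.6448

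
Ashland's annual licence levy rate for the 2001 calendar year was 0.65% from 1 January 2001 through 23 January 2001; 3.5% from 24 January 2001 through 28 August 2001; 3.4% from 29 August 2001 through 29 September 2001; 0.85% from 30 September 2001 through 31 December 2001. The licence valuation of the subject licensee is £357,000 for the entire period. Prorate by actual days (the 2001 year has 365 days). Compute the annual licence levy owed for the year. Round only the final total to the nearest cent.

1 January – 23 January 2001: 23 days at 0.65% → £357,000 × 0.65% × 23/365 = £146.2233
24 January – 28 August 2001: 217 days at 3.5% → £357,000 × 3.5% × 217/365 = £7,428.5342
29 August – 29 September 2001: 32 days at 3.4% → £357,000 × 3.4% × 32/365 = £1,064.1534
30 September – 31 December 2001: 93 days at 0.85% → £357,000 × 0.85% × 93/365 = £773.1740
Total = £9,412.0849

£9,412.08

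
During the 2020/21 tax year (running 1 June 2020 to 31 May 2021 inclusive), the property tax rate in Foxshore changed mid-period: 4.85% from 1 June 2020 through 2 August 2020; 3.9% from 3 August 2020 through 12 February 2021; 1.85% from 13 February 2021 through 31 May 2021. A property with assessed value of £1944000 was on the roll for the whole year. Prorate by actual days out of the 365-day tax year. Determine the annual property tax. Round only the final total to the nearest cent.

1 June – 2 August 2020: 63 days at 4.85% → £1944000 × 4.85% × 63/365 = £16273.6767
3 August 2020 – 12 February 2021: 194 days at 3.9% → £1944000 × 3.9% × 194/365 = £40296.7233
13 February – 31 May 2021: 108 days at 1.85% → £1944000 × 1.85% × 108/365 = £10641.4027
Total = £67211.8027

£67211.80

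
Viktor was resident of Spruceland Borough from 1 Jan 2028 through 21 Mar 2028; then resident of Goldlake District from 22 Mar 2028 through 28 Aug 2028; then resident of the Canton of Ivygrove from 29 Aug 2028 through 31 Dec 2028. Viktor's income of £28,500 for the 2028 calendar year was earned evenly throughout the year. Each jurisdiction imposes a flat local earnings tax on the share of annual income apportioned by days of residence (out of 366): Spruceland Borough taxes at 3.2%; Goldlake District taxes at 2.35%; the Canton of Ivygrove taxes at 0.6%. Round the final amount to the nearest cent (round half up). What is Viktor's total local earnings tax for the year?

Spruceland Borough, 1 Jan – 21 Mar 2028: 81 days → £28,500 × 3.2% × 81/366 = £201.8361
Goldlake District, 22 Mar – 28 Aug 2028: 160 days → £28,500 × 2.35% × 160/366 = £292.7869
The Canton of Ivygrove, 29 Aug – 31 Dec 2028: 125 days → £28,500 × 0.6% × 125/366 = £58.4016
Total = £553.0246

£553.02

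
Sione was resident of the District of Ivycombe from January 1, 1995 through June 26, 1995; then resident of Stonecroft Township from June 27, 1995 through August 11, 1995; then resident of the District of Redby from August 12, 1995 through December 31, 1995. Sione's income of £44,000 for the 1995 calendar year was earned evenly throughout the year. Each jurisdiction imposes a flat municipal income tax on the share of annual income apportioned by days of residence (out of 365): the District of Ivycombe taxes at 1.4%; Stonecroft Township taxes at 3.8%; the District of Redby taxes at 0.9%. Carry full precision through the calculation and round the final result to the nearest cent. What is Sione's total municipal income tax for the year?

The District of Ivycombe, January 1 – June 26, 1995: 177 days → £44,000 × 1.4% × 177/365 = £298.7178
Stonecroft Township, June 27 – August 11, 1995: 46 days → £44,000 × 3.8% × 46/365 = £210.7178
The District of Redby, August 12 – December 31, 1995: 142 days → £44,000 × 0.9% × 142/365 = £154.0603
Total = £663.4959

£663.50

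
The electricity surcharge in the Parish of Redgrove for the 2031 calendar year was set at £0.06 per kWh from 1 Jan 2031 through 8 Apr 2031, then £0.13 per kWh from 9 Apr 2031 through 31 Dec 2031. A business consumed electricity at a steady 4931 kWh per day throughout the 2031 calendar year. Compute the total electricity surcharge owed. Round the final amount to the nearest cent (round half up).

£200,149.29

1 Jan – 8 Apr 2031: 98 days × 4931 kWh/day = 483,238 kWh at £0.06/kWh → £28,994.28
9 Apr – 31 Dec 2031: 267 days × 4931 kWh/day = 1,316,577 kWh at £0.13/kWh → £171,155.01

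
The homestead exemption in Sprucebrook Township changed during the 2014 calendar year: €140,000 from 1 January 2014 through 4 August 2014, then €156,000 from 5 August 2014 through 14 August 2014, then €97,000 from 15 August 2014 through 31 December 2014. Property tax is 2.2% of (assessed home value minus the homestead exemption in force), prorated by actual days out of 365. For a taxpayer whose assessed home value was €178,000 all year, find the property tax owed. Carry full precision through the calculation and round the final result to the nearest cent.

1 January – 4 August 2014: 216 days, exemption €140,000 → (€178,000 − €140,000) × 2.2% × 216/365 = €494.7288
5 August – 14 August 2014: 10 days, exemption €156,000 → (€178,000 − €156,000) × 2.2% × 10/365 = €13.2603
15 August – 31 December 2014: 139 days, exemption €97,000 → (€178,000 − €97,000) × 2.2% × 139/365 = €678.6247
Total = €1,186.6137

€1,186.61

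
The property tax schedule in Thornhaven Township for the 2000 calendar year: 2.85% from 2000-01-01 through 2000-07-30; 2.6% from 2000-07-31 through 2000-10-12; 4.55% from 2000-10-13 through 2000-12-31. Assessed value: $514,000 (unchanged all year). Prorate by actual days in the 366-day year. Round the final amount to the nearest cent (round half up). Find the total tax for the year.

$16,299.14

2000-01-01 to 2000-07-30: 212 days at 2.85% → $514,000 × 2.85% × 212/366 = $8,485.2131
2000-07-31 to 2000-10-12: 74 days at 2.6% → $514,000 × 2.6% × 74/366 = $2,702.0109
2000-10-13 to 2000-12-31: 80 days at 4.55% → $514,000 × 4.55% × 80/366 = $5,111.9126
Total = $16,299.1366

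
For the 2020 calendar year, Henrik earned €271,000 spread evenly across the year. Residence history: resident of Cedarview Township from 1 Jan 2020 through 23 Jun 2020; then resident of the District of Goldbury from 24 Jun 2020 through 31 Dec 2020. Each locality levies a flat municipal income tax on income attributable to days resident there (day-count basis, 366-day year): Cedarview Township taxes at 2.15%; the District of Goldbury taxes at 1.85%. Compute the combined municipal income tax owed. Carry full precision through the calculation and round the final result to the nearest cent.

€5,402.23

Cedarview Township, 1 Jan – 23 Jun 2020: 175 days → €271,000 × 2.15% × 175/366 = €2,785.8948
The District of Goldbury, 24 Jun – 31 Dec 2020: 191 days → €271,000 × 1.85% × 191/366 = €2,616.3347
Total = €5,402.2295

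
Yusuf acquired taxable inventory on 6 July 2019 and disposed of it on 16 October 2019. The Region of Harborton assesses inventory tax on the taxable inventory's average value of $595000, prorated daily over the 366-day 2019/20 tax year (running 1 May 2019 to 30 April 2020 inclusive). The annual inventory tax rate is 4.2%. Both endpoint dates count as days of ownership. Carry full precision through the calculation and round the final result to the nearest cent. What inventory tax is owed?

Days held (6 July – 16 October 2019): 103 out of 366
Tax = $595000 × 4.2% × 103/366 = $7032.7049

$7032.70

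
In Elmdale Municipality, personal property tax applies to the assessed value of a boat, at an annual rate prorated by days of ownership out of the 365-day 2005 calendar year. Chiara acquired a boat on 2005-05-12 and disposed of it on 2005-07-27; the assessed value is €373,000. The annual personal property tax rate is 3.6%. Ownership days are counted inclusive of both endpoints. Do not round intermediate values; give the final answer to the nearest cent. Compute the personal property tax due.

€2,832.76

Days held (2005-05-12 to 2005-07-27): 77 out of 365
Tax = €373,000 × 3.6% × 77/365 = €2,832.7562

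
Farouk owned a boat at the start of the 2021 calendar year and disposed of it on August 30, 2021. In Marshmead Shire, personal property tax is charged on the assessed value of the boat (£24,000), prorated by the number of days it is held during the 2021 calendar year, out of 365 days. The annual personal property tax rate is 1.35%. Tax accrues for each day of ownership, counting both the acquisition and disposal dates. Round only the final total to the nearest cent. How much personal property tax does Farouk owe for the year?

Days held (January 1 – August 30, 2021): 242 out of 365
Tax = £24,000 × 1.35% × 242/365 = £214.8164

£214.82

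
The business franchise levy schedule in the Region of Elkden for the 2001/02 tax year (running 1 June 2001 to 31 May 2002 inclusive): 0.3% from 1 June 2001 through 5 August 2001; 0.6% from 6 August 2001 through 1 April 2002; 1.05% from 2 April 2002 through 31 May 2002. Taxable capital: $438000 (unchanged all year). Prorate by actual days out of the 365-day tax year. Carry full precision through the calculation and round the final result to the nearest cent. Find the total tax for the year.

$2714.40

1 June – 5 August 2001: 66 days at 0.3% → $438000 × 0.3% × 66/365 = $237.6000
6 August 2001 – 1 April 2002: 239 days at 0.6% → $438000 × 0.6% × 239/365 = $1720.8000
2 April – 31 May 2002: 60 days at 1.05% → $438000 × 1.05% × 60/365 = $756.0000
Total = $2714.4000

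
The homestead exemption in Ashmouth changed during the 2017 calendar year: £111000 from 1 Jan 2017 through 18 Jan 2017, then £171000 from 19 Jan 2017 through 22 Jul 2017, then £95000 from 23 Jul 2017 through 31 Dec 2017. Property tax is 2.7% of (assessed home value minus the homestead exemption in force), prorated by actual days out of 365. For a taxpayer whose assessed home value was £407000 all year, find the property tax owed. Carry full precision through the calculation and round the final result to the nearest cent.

1 Jan – 18 Jan 2017: 18 days, exemption £111000 → (£407000 − £111000) × 2.7% × 18/365 = £394.1260
19 Jan – 22 Jul 2017: 185 days, exemption £171000 → (£407000 − £171000) × 2.7% × 185/365 = £3229.6438
23 Jul – 31 Dec 2017: 162 days, exemption £95000 → (£407000 − £95000) × 2.7% × 162/365 = £3738.8712
Total = £7362.6411

£7362.64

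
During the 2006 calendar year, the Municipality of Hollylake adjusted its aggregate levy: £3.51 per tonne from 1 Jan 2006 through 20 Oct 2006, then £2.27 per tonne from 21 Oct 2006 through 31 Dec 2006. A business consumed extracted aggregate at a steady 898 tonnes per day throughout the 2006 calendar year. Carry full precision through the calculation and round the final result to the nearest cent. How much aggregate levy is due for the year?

£1,070,299.26

1 Jan – 20 Oct 2006: 293 days × 898 tonnes/day = 263,114 tonnes at £3.51/tonne → £923,530.14
21 Oct – 31 Dec 2006: 72 days × 898 tonnes/day = 64,656 tonnes at £2.27/tonne → £146,769.12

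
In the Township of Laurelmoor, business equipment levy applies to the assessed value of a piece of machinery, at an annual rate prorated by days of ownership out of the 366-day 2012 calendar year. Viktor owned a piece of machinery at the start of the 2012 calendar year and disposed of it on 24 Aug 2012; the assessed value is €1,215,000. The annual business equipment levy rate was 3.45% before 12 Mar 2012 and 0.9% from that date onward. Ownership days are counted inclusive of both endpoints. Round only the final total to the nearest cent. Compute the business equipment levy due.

1 Jan – 11 Mar 2012: 71 days at 3.45% → €1,215,000 × 3.45% × 71/366 = €8,131.5369
12 Mar – 24 Aug 2012: 166 days at 0.9% → €1,215,000 × 0.9% × 166/366 = €4,959.5902
Total = €13,091.1270

€13,091.13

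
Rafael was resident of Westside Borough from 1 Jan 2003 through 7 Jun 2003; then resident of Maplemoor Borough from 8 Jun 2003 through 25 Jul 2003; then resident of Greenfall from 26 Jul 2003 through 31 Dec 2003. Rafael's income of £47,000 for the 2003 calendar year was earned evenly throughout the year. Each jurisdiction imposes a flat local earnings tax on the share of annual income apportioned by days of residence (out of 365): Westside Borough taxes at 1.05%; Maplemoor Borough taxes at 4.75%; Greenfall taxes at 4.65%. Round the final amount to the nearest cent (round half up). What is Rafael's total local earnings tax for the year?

Westside Borough, 1 Jan – 7 Jun 2003: 158 days → £47,000 × 1.05% × 158/365 = £213.6247
Maplemoor Borough, 8 Jun – 25 Jul 2003: 48 days → £47,000 × 4.75% × 48/365 = £293.5890
Greenfall, 26 Jul – 31 Dec 2003: 159 days → £47,000 × 4.65% × 159/365 = £952.0397
Total = £1,459.2534

£1,459.25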